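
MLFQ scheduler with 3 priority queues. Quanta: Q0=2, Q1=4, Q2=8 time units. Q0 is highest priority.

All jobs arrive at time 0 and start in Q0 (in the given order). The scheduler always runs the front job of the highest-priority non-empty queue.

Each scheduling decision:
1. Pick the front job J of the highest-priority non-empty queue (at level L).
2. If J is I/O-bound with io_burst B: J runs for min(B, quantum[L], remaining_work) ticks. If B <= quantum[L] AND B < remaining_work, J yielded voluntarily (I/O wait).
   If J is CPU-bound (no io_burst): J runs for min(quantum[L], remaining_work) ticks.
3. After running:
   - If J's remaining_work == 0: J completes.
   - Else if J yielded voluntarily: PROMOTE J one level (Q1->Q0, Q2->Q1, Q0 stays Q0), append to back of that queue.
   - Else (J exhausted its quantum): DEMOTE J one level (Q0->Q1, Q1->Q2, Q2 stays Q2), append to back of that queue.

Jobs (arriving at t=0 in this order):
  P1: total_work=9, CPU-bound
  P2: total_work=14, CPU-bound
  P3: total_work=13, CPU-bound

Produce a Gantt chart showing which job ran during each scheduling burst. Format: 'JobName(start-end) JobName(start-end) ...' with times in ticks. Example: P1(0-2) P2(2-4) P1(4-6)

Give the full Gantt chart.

Answer: P1(0-2) P2(2-4) P3(4-6) P1(6-10) P2(10-14) P3(14-18) P1(18-21) P2(21-29) P3(29-36)

Derivation:
t=0-2: P1@Q0 runs 2, rem=7, quantum used, demote→Q1. Q0=[P2,P3] Q1=[P1] Q2=[]
t=2-4: P2@Q0 runs 2, rem=12, quantum used, demote→Q1. Q0=[P3] Q1=[P1,P2] Q2=[]
t=4-6: P3@Q0 runs 2, rem=11, quantum used, demote→Q1. Q0=[] Q1=[P1,P2,P3] Q2=[]
t=6-10: P1@Q1 runs 4, rem=3, quantum used, demote→Q2. Q0=[] Q1=[P2,P3] Q2=[P1]
t=10-14: P2@Q1 runs 4, rem=8, quantum used, demote→Q2. Q0=[] Q1=[P3] Q2=[P1,P2]
t=14-18: P3@Q1 runs 4, rem=7, quantum used, demote→Q2. Q0=[] Q1=[] Q2=[P1,P2,P3]
t=18-21: P1@Q2 runs 3, rem=0, completes. Q0=[] Q1=[] Q2=[P2,P3]
t=21-29: P2@Q2 runs 8, rem=0, completes. Q0=[] Q1=[] Q2=[P3]
t=29-36: P3@Q2 runs 7, rem=0, completes. Q0=[] Q1=[] Q2=[]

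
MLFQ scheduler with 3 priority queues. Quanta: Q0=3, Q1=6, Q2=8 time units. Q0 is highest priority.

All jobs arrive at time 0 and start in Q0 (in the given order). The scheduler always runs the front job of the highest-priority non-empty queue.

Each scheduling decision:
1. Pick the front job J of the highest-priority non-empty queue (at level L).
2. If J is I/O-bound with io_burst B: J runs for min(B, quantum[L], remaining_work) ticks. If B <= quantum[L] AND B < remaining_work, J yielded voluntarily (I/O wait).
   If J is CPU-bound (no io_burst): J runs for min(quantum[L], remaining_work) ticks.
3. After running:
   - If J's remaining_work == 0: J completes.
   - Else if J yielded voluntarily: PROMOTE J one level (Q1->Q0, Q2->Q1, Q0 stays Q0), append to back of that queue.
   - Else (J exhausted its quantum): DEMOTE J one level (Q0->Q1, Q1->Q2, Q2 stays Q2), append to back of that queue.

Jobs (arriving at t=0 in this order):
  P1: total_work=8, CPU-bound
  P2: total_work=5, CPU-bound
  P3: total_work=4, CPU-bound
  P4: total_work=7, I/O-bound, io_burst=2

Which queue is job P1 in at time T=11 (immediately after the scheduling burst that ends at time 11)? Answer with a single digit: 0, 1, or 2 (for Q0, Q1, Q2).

t=0-3: P1@Q0 runs 3, rem=5, quantum used, demote→Q1. Q0=[P2,P3,P4] Q1=[P1] Q2=[]
t=3-6: P2@Q0 runs 3, rem=2, quantum used, demote→Q1. Q0=[P3,P4] Q1=[P1,P2] Q2=[]
t=6-9: P3@Q0 runs 3, rem=1, quantum used, demote→Q1. Q0=[P4] Q1=[P1,P2,P3] Q2=[]
t=9-11: P4@Q0 runs 2, rem=5, I/O yield, promote→Q0. Q0=[P4] Q1=[P1,P2,P3] Q2=[]
t=11-13: P4@Q0 runs 2, rem=3, I/O yield, promote→Q0. Q0=[P4] Q1=[P1,P2,P3] Q2=[]
t=13-15: P4@Q0 runs 2, rem=1, I/O yield, promote→Q0. Q0=[P4] Q1=[P1,P2,P3] Q2=[]
t=15-16: P4@Q0 runs 1, rem=0, completes. Q0=[] Q1=[P1,P2,P3] Q2=[]
t=16-21: P1@Q1 runs 5, rem=0, completes. Q0=[] Q1=[P2,P3] Q2=[]
t=21-23: P2@Q1 runs 2, rem=0, completes. Q0=[] Q1=[P3] Q2=[]
t=23-24: P3@Q1 runs 1, rem=0, completes. Q0=[] Q1=[] Q2=[]

Answer: 1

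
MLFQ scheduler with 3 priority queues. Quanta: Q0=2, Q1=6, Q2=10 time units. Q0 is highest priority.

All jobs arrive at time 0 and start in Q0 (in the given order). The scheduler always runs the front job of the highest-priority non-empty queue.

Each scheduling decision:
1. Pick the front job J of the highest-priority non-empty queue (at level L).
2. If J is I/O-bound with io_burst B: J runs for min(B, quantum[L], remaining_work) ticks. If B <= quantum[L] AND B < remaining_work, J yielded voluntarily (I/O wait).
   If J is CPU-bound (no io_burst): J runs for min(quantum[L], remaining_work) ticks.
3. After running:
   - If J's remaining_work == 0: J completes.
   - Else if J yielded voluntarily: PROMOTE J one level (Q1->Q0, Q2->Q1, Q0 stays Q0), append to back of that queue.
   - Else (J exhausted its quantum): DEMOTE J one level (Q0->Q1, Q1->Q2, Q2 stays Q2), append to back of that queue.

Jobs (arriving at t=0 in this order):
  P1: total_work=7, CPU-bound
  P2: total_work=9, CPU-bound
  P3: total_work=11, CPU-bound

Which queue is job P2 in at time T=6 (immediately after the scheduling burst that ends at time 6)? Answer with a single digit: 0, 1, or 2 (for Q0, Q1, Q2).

Answer: 1

Derivation:
t=0-2: P1@Q0 runs 2, rem=5, quantum used, demote→Q1. Q0=[P2,P3] Q1=[P1] Q2=[]
t=2-4: P2@Q0 runs 2, rem=7, quantum used, demote→Q1. Q0=[P3] Q1=[P1,P2] Q2=[]
t=4-6: P3@Q0 runs 2, rem=9, quantum used, demote→Q1. Q0=[] Q1=[P1,P2,P3] Q2=[]
t=6-11: P1@Q1 runs 5, rem=0, completes. Q0=[] Q1=[P2,P3] Q2=[]
t=11-17: P2@Q1 runs 6, rem=1, quantum used, demote→Q2. Q0=[] Q1=[P3] Q2=[P2]
t=17-23: P3@Q1 runs 6, rem=3, quantum used, demote→Q2. Q0=[] Q1=[] Q2=[P2,P3]
t=23-24: P2@Q2 runs 1, rem=0, completes. Q0=[] Q1=[] Q2=[P3]
t=24-27: P3@Q2 runs 3, rem=0, completes. Q0=[] Q1=[] Q2=[]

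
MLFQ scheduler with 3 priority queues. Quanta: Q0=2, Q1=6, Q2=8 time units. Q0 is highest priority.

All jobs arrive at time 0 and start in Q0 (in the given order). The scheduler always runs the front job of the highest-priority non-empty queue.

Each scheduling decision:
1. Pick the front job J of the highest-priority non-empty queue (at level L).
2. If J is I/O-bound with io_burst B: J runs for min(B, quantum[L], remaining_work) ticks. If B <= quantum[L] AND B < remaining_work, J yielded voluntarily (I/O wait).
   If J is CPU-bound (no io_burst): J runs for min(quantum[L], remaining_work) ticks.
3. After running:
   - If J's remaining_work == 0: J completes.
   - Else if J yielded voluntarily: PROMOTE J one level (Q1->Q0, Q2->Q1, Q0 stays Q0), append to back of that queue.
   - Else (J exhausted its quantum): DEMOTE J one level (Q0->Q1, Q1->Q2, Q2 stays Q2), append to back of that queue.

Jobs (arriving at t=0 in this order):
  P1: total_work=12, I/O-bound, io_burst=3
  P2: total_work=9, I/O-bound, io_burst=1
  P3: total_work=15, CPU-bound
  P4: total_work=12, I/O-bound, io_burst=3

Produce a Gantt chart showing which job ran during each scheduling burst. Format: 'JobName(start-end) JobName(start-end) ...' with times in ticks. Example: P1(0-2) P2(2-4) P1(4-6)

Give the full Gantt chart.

t=0-2: P1@Q0 runs 2, rem=10, quantum used, demote→Q1. Q0=[P2,P3,P4] Q1=[P1] Q2=[]
t=2-3: P2@Q0 runs 1, rem=8, I/O yield, promote→Q0. Q0=[P3,P4,P2] Q1=[P1] Q2=[]
t=3-5: P3@Q0 runs 2, rem=13, quantum used, demote→Q1. Q0=[P4,P2] Q1=[P1,P3] Q2=[]
t=5-7: P4@Q0 runs 2, rem=10, quantum used, demote→Q1. Q0=[P2] Q1=[P1,P3,P4] Q2=[]
t=7-8: P2@Q0 runs 1, rem=7, I/O yield, promote→Q0. Q0=[P2] Q1=[P1,P3,P4] Q2=[]
t=8-9: P2@Q0 runs 1, rem=6, I/O yield, promote→Q0. Q0=[P2] Q1=[P1,P3,P4] Q2=[]
t=9-10: P2@Q0 runs 1, rem=5, I/O yield, promote→Q0. Q0=[P2] Q1=[P1,P3,P4] Q2=[]
t=10-11: P2@Q0 runs 1, rem=4, I/O yield, promote→Q0. Q0=[P2] Q1=[P1,P3,P4] Q2=[]
t=11-12: P2@Q0 runs 1, rem=3, I/O yield, promote→Q0. Q0=[P2] Q1=[P1,P3,P4] Q2=[]
t=12-13: P2@Q0 runs 1, rem=2, I/O yield, promote→Q0. Q0=[P2] Q1=[P1,P3,P4] Q2=[]
t=13-14: P2@Q0 runs 1, rem=1, I/O yield, promote→Q0. Q0=[P2] Q1=[P1,P3,P4] Q2=[]
t=14-15: P2@Q0 runs 1, rem=0, completes. Q0=[] Q1=[P1,P3,P4] Q2=[]
t=15-18: P1@Q1 runs 3, rem=7, I/O yield, promote→Q0. Q0=[P1] Q1=[P3,P4] Q2=[]
t=18-20: P1@Q0 runs 2, rem=5, quantum used, demote→Q1. Q0=[] Q1=[P3,P4,P1] Q2=[]
t=20-26: P3@Q1 runs 6, rem=7, quantum used, demote→Q2. Q0=[] Q1=[P4,P1] Q2=[P3]
t=26-29: P4@Q1 runs 3, rem=7, I/O yield, promote→Q0. Q0=[P4] Q1=[P1] Q2=[P3]
t=29-31: P4@Q0 runs 2, rem=5, quantum used, demote→Q1. Q0=[] Q1=[P1,P4] Q2=[P3]
t=31-34: P1@Q1 runs 3, rem=2, I/O yield, promote→Q0. Q0=[P1] Q1=[P4] Q2=[P3]
t=34-36: P1@Q0 runs 2, rem=0, completes. Q0=[] Q1=[P4] Q2=[P3]
t=36-39: P4@Q1 runs 3, rem=2, I/O yield, promote→Q0. Q0=[P4] Q1=[] Q2=[P3]
t=39-41: P4@Q0 runs 2, rem=0, completes. Q0=[] Q1=[] Q2=[P3]
t=41-48: P3@Q2 runs 7, rem=0, completes. Q0=[] Q1=[] Q2=[]

Answer: P1(0-2) P2(2-3) P3(3-5) P4(5-7) P2(7-8) P2(8-9) P2(9-10) P2(10-11) P2(11-12) P2(12-13) P2(13-14) P2(14-15) P1(15-18) P1(18-20) P3(20-26) P4(26-29) P4(29-31) P1(31-34) P1(34-36) P4(36-39) P4(39-41) P3(41-48)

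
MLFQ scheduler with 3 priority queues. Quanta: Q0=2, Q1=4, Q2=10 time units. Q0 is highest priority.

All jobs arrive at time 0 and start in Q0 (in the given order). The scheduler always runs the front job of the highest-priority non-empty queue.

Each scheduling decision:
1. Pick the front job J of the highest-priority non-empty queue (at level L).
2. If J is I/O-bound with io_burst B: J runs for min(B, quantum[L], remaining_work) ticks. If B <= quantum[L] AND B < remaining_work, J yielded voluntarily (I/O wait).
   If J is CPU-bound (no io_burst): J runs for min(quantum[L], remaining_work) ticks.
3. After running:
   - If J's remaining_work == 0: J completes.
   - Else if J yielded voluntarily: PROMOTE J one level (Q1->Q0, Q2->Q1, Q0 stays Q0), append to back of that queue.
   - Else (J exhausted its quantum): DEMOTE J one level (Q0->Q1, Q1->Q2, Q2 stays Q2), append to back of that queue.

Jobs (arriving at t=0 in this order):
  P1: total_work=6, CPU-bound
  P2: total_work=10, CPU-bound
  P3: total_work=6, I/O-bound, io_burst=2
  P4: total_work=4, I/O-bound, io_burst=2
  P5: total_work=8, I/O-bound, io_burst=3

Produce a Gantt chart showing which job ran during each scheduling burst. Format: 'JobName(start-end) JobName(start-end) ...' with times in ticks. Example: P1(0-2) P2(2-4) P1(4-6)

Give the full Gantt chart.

Answer: P1(0-2) P2(2-4) P3(4-6) P4(6-8) P5(8-10) P3(10-12) P4(12-14) P3(14-16) P1(16-20) P2(20-24) P5(24-27) P5(27-29) P5(29-30) P2(30-34)

Derivation:
t=0-2: P1@Q0 runs 2, rem=4, quantum used, demote→Q1. Q0=[P2,P3,P4,P5] Q1=[P1] Q2=[]
t=2-4: P2@Q0 runs 2, rem=8, quantum used, demote→Q1. Q0=[P3,P4,P5] Q1=[P1,P2] Q2=[]
t=4-6: P3@Q0 runs 2, rem=4, I/O yield, promote→Q0. Q0=[P4,P5,P3] Q1=[P1,P2] Q2=[]
t=6-8: P4@Q0 runs 2, rem=2, I/O yield, promote→Q0. Q0=[P5,P3,P4] Q1=[P1,P2] Q2=[]
t=8-10: P5@Q0 runs 2, rem=6, quantum used, demote→Q1. Q0=[P3,P4] Q1=[P1,P2,P5] Q2=[]
t=10-12: P3@Q0 runs 2, rem=2, I/O yield, promote→Q0. Q0=[P4,P3] Q1=[P1,P2,P5] Q2=[]
t=12-14: P4@Q0 runs 2, rem=0, completes. Q0=[P3] Q1=[P1,P2,P5] Q2=[]
t=14-16: P3@Q0 runs 2, rem=0, completes. Q0=[] Q1=[P1,P2,P5] Q2=[]
t=16-20: P1@Q1 runs 4, rem=0, completes. Q0=[] Q1=[P2,P5] Q2=[]
t=20-24: P2@Q1 runs 4, rem=4, quantum used, demote→Q2. Q0=[] Q1=[P5] Q2=[P2]
t=24-27: P5@Q1 runs 3, rem=3, I/O yield, promote→Q0. Q0=[P5] Q1=[] Q2=[P2]
t=27-29: P5@Q0 runs 2, rem=1, quantum used, demote→Q1. Q0=[] Q1=[P5] Q2=[P2]
t=29-30: P5@Q1 runs 1, rem=0, completes. Q0=[] Q1=[] Q2=[P2]
t=30-34: P2@Q2 runs 4, rem=0, completes. Q0=[] Q1=[] Q2=[]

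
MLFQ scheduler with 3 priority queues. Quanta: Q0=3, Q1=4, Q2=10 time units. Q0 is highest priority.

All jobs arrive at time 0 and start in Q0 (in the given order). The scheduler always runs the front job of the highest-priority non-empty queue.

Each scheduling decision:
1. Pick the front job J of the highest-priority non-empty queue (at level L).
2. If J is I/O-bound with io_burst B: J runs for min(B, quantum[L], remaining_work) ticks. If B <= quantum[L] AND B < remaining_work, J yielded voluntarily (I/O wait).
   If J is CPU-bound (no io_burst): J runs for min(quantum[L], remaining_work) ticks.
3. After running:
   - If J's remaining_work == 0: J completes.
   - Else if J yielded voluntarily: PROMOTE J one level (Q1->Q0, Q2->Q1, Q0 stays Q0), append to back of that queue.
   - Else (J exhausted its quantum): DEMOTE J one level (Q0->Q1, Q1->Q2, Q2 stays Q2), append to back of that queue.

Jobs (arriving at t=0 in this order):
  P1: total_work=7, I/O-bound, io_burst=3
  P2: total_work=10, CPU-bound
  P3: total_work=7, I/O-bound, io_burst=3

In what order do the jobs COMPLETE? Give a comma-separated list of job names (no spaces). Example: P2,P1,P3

Answer: P1,P3,P2

Derivation:
t=0-3: P1@Q0 runs 3, rem=4, I/O yield, promote→Q0. Q0=[P2,P3,P1] Q1=[] Q2=[]
t=3-6: P2@Q0 runs 3, rem=7, quantum used, demote→Q1. Q0=[P3,P1] Q1=[P2] Q2=[]
t=6-9: P3@Q0 runs 3, rem=4, I/O yield, promote→Q0. Q0=[P1,P3] Q1=[P2] Q2=[]
t=9-12: P1@Q0 runs 3, rem=1, I/O yield, promote→Q0. Q0=[P3,P1] Q1=[P2] Q2=[]
t=12-15: P3@Q0 runs 3, rem=1, I/O yield, promote→Q0. Q0=[P1,P3] Q1=[P2] Q2=[]
t=15-16: P1@Q0 runs 1, rem=0, completes. Q0=[P3] Q1=[P2] Q2=[]
t=16-17: P3@Q0 runs 1, rem=0, completes. Q0=[] Q1=[P2] Q2=[]
t=17-21: P2@Q1 runs 4, rem=3, quantum used, demote→Q2. Q0=[] Q1=[] Q2=[P2]
t=21-24: P2@Q2 runs 3, rem=0, completes. Q0=[] Q1=[] Q2=[]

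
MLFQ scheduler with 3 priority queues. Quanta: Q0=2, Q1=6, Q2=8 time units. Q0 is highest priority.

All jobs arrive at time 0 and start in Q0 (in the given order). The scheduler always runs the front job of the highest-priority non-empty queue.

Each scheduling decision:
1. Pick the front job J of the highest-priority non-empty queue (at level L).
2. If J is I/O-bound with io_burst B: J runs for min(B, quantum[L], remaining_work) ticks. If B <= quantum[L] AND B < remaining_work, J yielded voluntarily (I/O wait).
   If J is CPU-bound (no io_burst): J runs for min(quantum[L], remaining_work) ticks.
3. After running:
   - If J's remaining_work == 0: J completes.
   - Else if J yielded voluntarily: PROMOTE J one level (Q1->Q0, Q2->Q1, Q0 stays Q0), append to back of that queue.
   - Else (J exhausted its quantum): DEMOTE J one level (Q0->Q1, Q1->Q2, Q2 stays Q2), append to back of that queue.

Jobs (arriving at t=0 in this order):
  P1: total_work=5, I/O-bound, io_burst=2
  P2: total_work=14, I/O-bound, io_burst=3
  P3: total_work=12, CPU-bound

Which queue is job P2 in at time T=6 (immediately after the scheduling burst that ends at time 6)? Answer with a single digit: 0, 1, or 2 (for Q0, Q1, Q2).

Answer: 1

Derivation:
t=0-2: P1@Q0 runs 2, rem=3, I/O yield, promote→Q0. Q0=[P2,P3,P1] Q1=[] Q2=[]
t=2-4: P2@Q0 runs 2, rem=12, quantum used, demote→Q1. Q0=[P3,P1] Q1=[P2] Q2=[]
t=4-6: P3@Q0 runs 2, rem=10, quantum used, demote→Q1. Q0=[P1] Q1=[P2,P3] Q2=[]
t=6-8: P1@Q0 runs 2, rem=1, I/O yield, promote→Q0. Q0=[P1] Q1=[P2,P3] Q2=[]
t=8-9: P1@Q0 runs 1, rem=0, completes. Q0=[] Q1=[P2,P3] Q2=[]
t=9-12: P2@Q1 runs 3, rem=9, I/O yield, promote→Q0. Q0=[P2] Q1=[P3] Q2=[]
t=12-14: P2@Q0 runs 2, rem=7, quantum used, demote→Q1. Q0=[] Q1=[P3,P2] Q2=[]
t=14-20: P3@Q1 runs 6, rem=4, quantum used, demote→Q2. Q0=[] Q1=[P2] Q2=[P3]
t=20-23: P2@Q1 runs 3, rem=4, I/O yield, promote→Q0. Q0=[P2] Q1=[] Q2=[P3]
t=23-25: P2@Q0 runs 2, rem=2, quantum used, demote→Q1. Q0=[] Q1=[P2] Q2=[P3]
t=25-27: P2@Q1 runs 2, rem=0, completes. Q0=[] Q1=[] Q2=[P3]
t=27-31: P3@Q2 runs 4, rem=0, completes. Q0=[] Q1=[] Q2=[]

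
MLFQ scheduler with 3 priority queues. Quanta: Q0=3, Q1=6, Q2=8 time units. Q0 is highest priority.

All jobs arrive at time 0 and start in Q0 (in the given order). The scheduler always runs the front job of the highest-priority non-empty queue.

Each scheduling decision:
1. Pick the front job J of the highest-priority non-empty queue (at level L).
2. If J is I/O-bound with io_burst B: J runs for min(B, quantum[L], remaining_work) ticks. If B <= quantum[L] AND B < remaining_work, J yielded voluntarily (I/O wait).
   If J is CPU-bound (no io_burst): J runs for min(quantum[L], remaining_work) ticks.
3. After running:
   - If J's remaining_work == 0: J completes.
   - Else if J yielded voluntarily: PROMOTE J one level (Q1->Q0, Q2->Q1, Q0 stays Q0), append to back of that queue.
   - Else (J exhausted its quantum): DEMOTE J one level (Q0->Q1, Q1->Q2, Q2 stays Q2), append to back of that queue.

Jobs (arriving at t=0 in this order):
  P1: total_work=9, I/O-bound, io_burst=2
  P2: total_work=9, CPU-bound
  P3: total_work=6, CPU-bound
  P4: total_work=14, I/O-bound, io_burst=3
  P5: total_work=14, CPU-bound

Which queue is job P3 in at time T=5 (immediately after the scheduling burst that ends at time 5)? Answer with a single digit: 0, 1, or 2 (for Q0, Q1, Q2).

Answer: 0

Derivation:
t=0-2: P1@Q0 runs 2, rem=7, I/O yield, promote→Q0. Q0=[P2,P3,P4,P5,P1] Q1=[] Q2=[]
t=2-5: P2@Q0 runs 3, rem=6, quantum used, demote→Q1. Q0=[P3,P4,P5,P1] Q1=[P2] Q2=[]
t=5-8: P3@Q0 runs 3, rem=3, quantum used, demote→Q1. Q0=[P4,P5,P1] Q1=[P2,P3] Q2=[]
t=8-11: P4@Q0 runs 3, rem=11, I/O yield, promote→Q0. Q0=[P5,P1,P4] Q1=[P2,P3] Q2=[]
t=11-14: P5@Q0 runs 3, rem=11, quantum used, demote→Q1. Q0=[P1,P4] Q1=[P2,P3,P5] Q2=[]
t=14-16: P1@Q0 runs 2, rem=5, I/O yield, promote→Q0. Q0=[P4,P1] Q1=[P2,P3,P5] Q2=[]
t=16-19: P4@Q0 runs 3, rem=8, I/O yield, promote→Q0. Q0=[P1,P4] Q1=[P2,P3,P5] Q2=[]
t=19-21: P1@Q0 runs 2, rem=3, I/O yield, promote→Q0. Q0=[P4,P1] Q1=[P2,P3,P5] Q2=[]
t=21-24: P4@Q0 runs 3, rem=5, I/O yield, promote→Q0. Q0=[P1,P4] Q1=[P2,P3,P5] Q2=[]
t=24-26: P1@Q0 runs 2, rem=1, I/O yield, promote→Q0. Q0=[P4,P1] Q1=[P2,P3,P5] Q2=[]
t=26-29: P4@Q0 runs 3, rem=2, I/O yield, promote→Q0. Q0=[P1,P4] Q1=[P2,P3,P5] Q2=[]
t=29-30: P1@Q0 runs 1, rem=0, completes. Q0=[P4] Q1=[P2,P3,P5] Q2=[]
t=30-32: P4@Q0 runs 2, rem=0, completes. Q0=[] Q1=[P2,P3,P5] Q2=[]
t=32-38: P2@Q1 runs 6, rem=0, completes. Q0=[] Q1=[P3,P5] Q2=[]
t=38-41: P3@Q1 runs 3, rem=0, completes. Q0=[] Q1=[P5] Q2=[]
t=41-47: P5@Q1 runs 6, rem=5, quantum used, demote→Q2. Q0=[] Q1=[] Q2=[P5]
t=47-52: P5@Q2 runs 5, rem=0, completes. Q0=[] Q1=[] Q2=[]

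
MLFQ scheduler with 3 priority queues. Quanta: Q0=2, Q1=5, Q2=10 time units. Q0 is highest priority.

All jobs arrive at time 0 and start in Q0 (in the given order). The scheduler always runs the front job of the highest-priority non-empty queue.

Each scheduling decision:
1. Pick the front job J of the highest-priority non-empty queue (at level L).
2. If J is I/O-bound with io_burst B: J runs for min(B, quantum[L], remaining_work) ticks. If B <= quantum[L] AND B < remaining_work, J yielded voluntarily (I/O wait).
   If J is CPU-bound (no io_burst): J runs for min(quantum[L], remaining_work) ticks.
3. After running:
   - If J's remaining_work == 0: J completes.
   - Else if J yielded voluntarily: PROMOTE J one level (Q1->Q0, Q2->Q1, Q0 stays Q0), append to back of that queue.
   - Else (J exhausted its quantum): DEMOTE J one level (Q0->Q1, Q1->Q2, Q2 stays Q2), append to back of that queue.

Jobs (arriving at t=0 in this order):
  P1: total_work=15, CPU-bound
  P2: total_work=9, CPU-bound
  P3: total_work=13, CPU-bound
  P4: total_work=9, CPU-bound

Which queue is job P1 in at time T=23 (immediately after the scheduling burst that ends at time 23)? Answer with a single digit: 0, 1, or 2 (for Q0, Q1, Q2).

t=0-2: P1@Q0 runs 2, rem=13, quantum used, demote→Q1. Q0=[P2,P3,P4] Q1=[P1] Q2=[]
t=2-4: P2@Q0 runs 2, rem=7, quantum used, demote→Q1. Q0=[P3,P4] Q1=[P1,P2] Q2=[]
t=4-6: P3@Q0 runs 2, rem=11, quantum used, demote→Q1. Q0=[P4] Q1=[P1,P2,P3] Q2=[]
t=6-8: P4@Q0 runs 2, rem=7, quantum used, demote→Q1. Q0=[] Q1=[P1,P2,P3,P4] Q2=[]
t=8-13: P1@Q1 runs 5, rem=8, quantum used, demote→Q2. Q0=[] Q1=[P2,P3,P4] Q2=[P1]
t=13-18: P2@Q1 runs 5, rem=2, quantum used, demote→Q2. Q0=[] Q1=[P3,P4] Q2=[P1,P2]
t=18-23: P3@Q1 runs 5, rem=6, quantum used, demote→Q2. Q0=[] Q1=[P4] Q2=[P1,P2,P3]
t=23-28: P4@Q1 runs 5, rem=2, quantum used, demote→Q2. Q0=[] Q1=[] Q2=[P1,P2,P3,P4]
t=28-36: P1@Q2 runs 8, rem=0, completes. Q0=[] Q1=[] Q2=[P2,P3,P4]
t=36-38: P2@Q2 runs 2, rem=0, completes. Q0=[] Q1=[] Q2=[P3,P4]
t=38-44: P3@Q2 runs 6, rem=0, completes. Q0=[] Q1=[] Q2=[P4]
t=44-46: P4@Q2 runs 2, rem=0, completes. Q0=[] Q1=[] Q2=[]

Answer: 2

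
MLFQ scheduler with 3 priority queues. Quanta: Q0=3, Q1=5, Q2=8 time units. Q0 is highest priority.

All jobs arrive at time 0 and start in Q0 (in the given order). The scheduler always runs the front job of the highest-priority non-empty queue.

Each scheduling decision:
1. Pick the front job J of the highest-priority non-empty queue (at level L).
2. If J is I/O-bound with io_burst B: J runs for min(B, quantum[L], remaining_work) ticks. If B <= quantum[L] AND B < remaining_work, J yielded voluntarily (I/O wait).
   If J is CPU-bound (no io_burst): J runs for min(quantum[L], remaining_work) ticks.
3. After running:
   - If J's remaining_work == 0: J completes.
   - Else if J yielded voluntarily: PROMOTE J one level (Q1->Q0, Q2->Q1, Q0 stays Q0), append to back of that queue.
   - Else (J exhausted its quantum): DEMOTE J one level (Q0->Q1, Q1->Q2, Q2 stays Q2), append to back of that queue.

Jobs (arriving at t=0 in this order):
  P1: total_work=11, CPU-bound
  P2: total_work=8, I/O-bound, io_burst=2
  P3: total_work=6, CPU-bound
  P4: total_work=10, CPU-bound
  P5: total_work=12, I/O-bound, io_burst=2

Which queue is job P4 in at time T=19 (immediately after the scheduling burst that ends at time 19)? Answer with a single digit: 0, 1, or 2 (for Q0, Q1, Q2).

Answer: 1

Derivation:
t=0-3: P1@Q0 runs 3, rem=8, quantum used, demote→Q1. Q0=[P2,P3,P4,P5] Q1=[P1] Q2=[]
t=3-5: P2@Q0 runs 2, rem=6, I/O yield, promote→Q0. Q0=[P3,P4,P5,P2] Q1=[P1] Q2=[]
t=5-8: P3@Q0 runs 3, rem=3, quantum used, demote→Q1. Q0=[P4,P5,P2] Q1=[P1,P3] Q2=[]
t=8-11: P4@Q0 runs 3, rem=7, quantum used, demote→Q1. Q0=[P5,P2] Q1=[P1,P3,P4] Q2=[]
t=11-13: P5@Q0 runs 2, rem=10, I/O yield, promote→Q0. Q0=[P2,P5] Q1=[P1,P3,P4] Q2=[]
t=13-15: P2@Q0 runs 2, rem=4, I/O yield, promote→Q0. Q0=[P5,P2] Q1=[P1,P3,P4] Q2=[]
t=15-17: P5@Q0 runs 2, rem=8, I/O yield, promote→Q0. Q0=[P2,P5] Q1=[P1,P3,P4] Q2=[]
t=17-19: P2@Q0 runs 2, rem=2, I/O yield, promote→Q0. Q0=[P5,P2] Q1=[P1,P3,P4] Q2=[]
t=19-21: P5@Q0 runs 2, rem=6, I/O yield, promote→Q0. Q0=[P2,P5] Q1=[P1,P3,P4] Q2=[]
t=21-23: P2@Q0 runs 2, rem=0, completes. Q0=[P5] Q1=[P1,P3,P4] Q2=[]
t=23-25: P5@Q0 runs 2, rem=4, I/O yield, promote→Q0. Q0=[P5] Q1=[P1,P3,P4] Q2=[]
t=25-27: P5@Q0 runs 2, rem=2, I/O yield, promote→Q0. Q0=[P5] Q1=[P1,P3,P4] Q2=[]
t=27-29: P5@Q0 runs 2, rem=0, completes. Q0=[] Q1=[P1,P3,P4] Q2=[]
t=29-34: P1@Q1 runs 5, rem=3, quantum used, demote→Q2. Q0=[] Q1=[P3,P4] Q2=[P1]
t=34-37: P3@Q1 runs 3, rem=0, completes. Q0=[] Q1=[P4] Q2=[P1]
t=37-42: P4@Q1 runs 5, rem=2, quantum used, demote→Q2. Q0=[] Q1=[] Q2=[P1,P4]
t=42-45: P1@Q2 runs 3, rem=0, completes. Q0=[] Q1=[] Q2=[P4]
t=45-47: P4@Q2 runs 2, rem=0, completes. Q0=[] Q1=[] Q2=[]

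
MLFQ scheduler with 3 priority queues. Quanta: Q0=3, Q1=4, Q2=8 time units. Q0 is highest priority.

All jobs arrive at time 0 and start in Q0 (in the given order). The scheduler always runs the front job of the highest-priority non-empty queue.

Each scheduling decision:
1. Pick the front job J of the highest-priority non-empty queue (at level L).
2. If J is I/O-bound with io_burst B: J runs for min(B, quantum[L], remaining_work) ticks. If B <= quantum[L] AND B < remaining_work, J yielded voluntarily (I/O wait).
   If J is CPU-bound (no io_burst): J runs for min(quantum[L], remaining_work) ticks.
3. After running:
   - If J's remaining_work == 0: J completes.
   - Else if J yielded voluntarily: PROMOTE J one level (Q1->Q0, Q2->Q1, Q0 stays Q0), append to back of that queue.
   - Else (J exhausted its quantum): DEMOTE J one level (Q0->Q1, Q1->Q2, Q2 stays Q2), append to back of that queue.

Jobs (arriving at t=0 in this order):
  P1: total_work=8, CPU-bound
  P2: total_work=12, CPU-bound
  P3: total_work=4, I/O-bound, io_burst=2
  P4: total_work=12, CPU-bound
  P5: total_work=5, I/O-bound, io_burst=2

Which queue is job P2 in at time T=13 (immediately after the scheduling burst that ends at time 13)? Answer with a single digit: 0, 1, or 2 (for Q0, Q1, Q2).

t=0-3: P1@Q0 runs 3, rem=5, quantum used, demote→Q1. Q0=[P2,P3,P4,P5] Q1=[P1] Q2=[]
t=3-6: P2@Q0 runs 3, rem=9, quantum used, demote→Q1. Q0=[P3,P4,P5] Q1=[P1,P2] Q2=[]
t=6-8: P3@Q0 runs 2, rem=2, I/O yield, promote→Q0. Q0=[P4,P5,P3] Q1=[P1,P2] Q2=[]
t=8-11: P4@Q0 runs 3, rem=9, quantum used, demote→Q1. Q0=[P5,P3] Q1=[P1,P2,P4] Q2=[]
t=11-13: P5@Q0 runs 2, rem=3, I/O yield, promote→Q0. Q0=[P3,P5] Q1=[P1,P2,P4] Q2=[]
t=13-15: P3@Q0 runs 2, rem=0, completes. Q0=[P5] Q1=[P1,P2,P4] Q2=[]
t=15-17: P5@Q0 runs 2, rem=1, I/O yield, promote→Q0. Q0=[P5] Q1=[P1,P2,P4] Q2=[]
t=17-18: P5@Q0 runs 1, rem=0, completes. Q0=[] Q1=[P1,P2,P4] Q2=[]
t=18-22: P1@Q1 runs 4, rem=1, quantum used, demote→Q2. Q0=[] Q1=[P2,P4] Q2=[P1]
t=22-26: P2@Q1 runs 4, rem=5, quantum used, demote→Q2. Q0=[] Q1=[P4] Q2=[P1,P2]
t=26-30: P4@Q1 runs 4, rem=5, quantum used, demote→Q2. Q0=[] Q1=[] Q2=[P1,P2,P4]
t=30-31: P1@Q2 runs 1, rem=0, completes. Q0=[] Q1=[] Q2=[P2,P4]
t=31-36: P2@Q2 runs 5, rem=0, completes. Q0=[] Q1=[] Q2=[P4]
t=36-41: P4@Q2 runs 5, rem=0, completes. Q0=[] Q1=[] Q2=[]

Answer: 1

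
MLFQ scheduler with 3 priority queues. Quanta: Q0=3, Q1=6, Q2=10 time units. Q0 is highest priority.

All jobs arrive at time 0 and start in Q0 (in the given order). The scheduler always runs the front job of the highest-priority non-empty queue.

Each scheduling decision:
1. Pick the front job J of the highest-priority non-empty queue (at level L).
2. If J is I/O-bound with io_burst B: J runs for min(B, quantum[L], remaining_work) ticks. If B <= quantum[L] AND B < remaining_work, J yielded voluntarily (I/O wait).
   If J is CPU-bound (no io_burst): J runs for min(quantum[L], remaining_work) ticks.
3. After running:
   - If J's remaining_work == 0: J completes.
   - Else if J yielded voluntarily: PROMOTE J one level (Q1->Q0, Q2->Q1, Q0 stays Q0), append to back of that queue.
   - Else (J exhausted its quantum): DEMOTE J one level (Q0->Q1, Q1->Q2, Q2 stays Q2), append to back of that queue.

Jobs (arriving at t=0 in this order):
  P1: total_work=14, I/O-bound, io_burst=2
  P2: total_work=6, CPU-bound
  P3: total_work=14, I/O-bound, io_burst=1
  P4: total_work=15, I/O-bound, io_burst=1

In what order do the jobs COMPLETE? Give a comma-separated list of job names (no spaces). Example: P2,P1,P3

Answer: P1,P3,P4,P2

Derivation:
t=0-2: P1@Q0 runs 2, rem=12, I/O yield, promote→Q0. Q0=[P2,P3,P4,P1] Q1=[] Q2=[]
t=2-5: P2@Q0 runs 3, rem=3, quantum used, demote→Q1. Q0=[P3,P4,P1] Q1=[P2] Q2=[]
t=5-6: P3@Q0 runs 1, rem=13, I/O yield, promote→Q0. Q0=[P4,P1,P3] Q1=[P2] Q2=[]
t=6-7: P4@Q0 runs 1, rem=14, I/O yield, promote→Q0. Q0=[P1,P3,P4] Q1=[P2] Q2=[]
t=7-9: P1@Q0 runs 2, rem=10, I/O yield, promote→Q0. Q0=[P3,P4,P1] Q1=[P2] Q2=[]
t=9-10: P3@Q0 runs 1, rem=12, I/O yield, promote→Q0. Q0=[P4,P1,P3] Q1=[P2] Q2=[]
t=10-11: P4@Q0 runs 1, rem=13, I/O yield, promote→Q0. Q0=[P1,P3,P4] Q1=[P2] Q2=[]
t=11-13: P1@Q0 runs 2, rem=8, I/O yield, promote→Q0. Q0=[P3,P4,P1] Q1=[P2] Q2=[]
t=13-14: P3@Q0 runs 1, rem=11, I/O yield, promote→Q0. Q0=[P4,P1,P3] Q1=[P2] Q2=[]
t=14-15: P4@Q0 runs 1, rem=12, I/O yield, promote→Q0. Q0=[P1,P3,P4] Q1=[P2] Q2=[]
t=15-17: P1@Q0 runs 2, rem=6, I/O yield, promote→Q0. Q0=[P3,P4,P1] Q1=[P2] Q2=[]
t=17-18: P3@Q0 runs 1, rem=10, I/O yield, promote→Q0. Q0=[P4,P1,P3] Q1=[P2] Q2=[]
t=18-19: P4@Q0 runs 1, rem=11, I/O yield, promote→Q0. Q0=[P1,P3,P4] Q1=[P2] Q2=[]
t=19-21: P1@Q0 runs 2, rem=4, I/O yield, promote→Q0. Q0=[P3,P4,P1] Q1=[P2] Q2=[]
t=21-22: P3@Q0 runs 1, rem=9, I/O yield, promote→Q0. Q0=[P4,P1,P3] Q1=[P2] Q2=[]
t=22-23: P4@Q0 runs 1, rem=10, I/O yield, promote→Q0. Q0=[P1,P3,P4] Q1=[P2] Q2=[]
t=23-25: P1@Q0 runs 2, rem=2, I/O yield, promote→Q0. Q0=[P3,P4,P1] Q1=[P2] Q2=[]
t=25-26: P3@Q0 runs 1, rem=8, I/O yield, promote→Q0. Q0=[P4,P1,P3] Q1=[P2] Q2=[]
t=26-27: P4@Q0 runs 1, rem=9, I/O yield, promote→Q0. Q0=[P1,P3,P4] Q1=[P2] Q2=[]
t=27-29: P1@Q0 runs 2, rem=0, completes. Q0=[P3,P4] Q1=[P2] Q2=[]
t=29-30: P3@Q0 runs 1, rem=7, I/O yield, promote→Q0. Q0=[P4,P3] Q1=[P2] Q2=[]
t=30-31: P4@Q0 runs 1, rem=8, I/O yield, promote→Q0. Q0=[P3,P4] Q1=[P2] Q2=[]
t=31-32: P3@Q0 runs 1, rem=6, I/O yield, promote→Q0. Q0=[P4,P3] Q1=[P2] Q2=[]
t=32-33: P4@Q0 runs 1, rem=7, I/O yield, promote→Q0. Q0=[P3,P4] Q1=[P2] Q2=[]
t=33-34: P3@Q0 runs 1, rem=5, I/O yield, promote→Q0. Q0=[P4,P3] Q1=[P2] Q2=[]
t=34-35: P4@Q0 runs 1, rem=6, I/O yield, promote→Q0. Q0=[P3,P4] Q1=[P2] Q2=[]
t=35-36: P3@Q0 runs 1, rem=4, I/O yield, promote→Q0. Q0=[P4,P3] Q1=[P2] Q2=[]
t=36-37: P4@Q0 runs 1, rem=5, I/O yield, promote→Q0. Q0=[P3,P4] Q1=[P2] Q2=[]
t=37-38: P3@Q0 runs 1, rem=3, I/O yield, promote→Q0. Q0=[P4,P3] Q1=[P2] Q2=[]
t=38-39: P4@Q0 runs 1, rem=4, I/O yield, promote→Q0. Q0=[P3,P4] Q1=[P2] Q2=[]
t=39-40: P3@Q0 runs 1, rem=2, I/O yield, promote→Q0. Q0=[P4,P3] Q1=[P2] Q2=[]
t=40-41: P4@Q0 runs 1, rem=3, I/O yield, promote→Q0. Q0=[P3,P4] Q1=[P2] Q2=[]
t=41-42: P3@Q0 runs 1, rem=1, I/O yield, promote→Q0. Q0=[P4,P3] Q1=[P2] Q2=[]
t=42-43: P4@Q0 runs 1, rem=2, I/O yield, promote→Q0. Q0=[P3,P4] Q1=[P2] Q2=[]
t=43-44: P3@Q0 runs 1, rem=0, completes. Q0=[P4] Q1=[P2] Q2=[]
t=44-45: P4@Q0 runs 1, rem=1, I/O yield, promote→Q0. Q0=[P4] Q1=[P2] Q2=[]
t=45-46: P4@Q0 runs 1, rem=0, completes. Q0=[] Q1=[P2] Q2=[]
t=46-49: P2@Q1 runs 3, rem=0, completes. Q0=[] Q1=[] Q2=[]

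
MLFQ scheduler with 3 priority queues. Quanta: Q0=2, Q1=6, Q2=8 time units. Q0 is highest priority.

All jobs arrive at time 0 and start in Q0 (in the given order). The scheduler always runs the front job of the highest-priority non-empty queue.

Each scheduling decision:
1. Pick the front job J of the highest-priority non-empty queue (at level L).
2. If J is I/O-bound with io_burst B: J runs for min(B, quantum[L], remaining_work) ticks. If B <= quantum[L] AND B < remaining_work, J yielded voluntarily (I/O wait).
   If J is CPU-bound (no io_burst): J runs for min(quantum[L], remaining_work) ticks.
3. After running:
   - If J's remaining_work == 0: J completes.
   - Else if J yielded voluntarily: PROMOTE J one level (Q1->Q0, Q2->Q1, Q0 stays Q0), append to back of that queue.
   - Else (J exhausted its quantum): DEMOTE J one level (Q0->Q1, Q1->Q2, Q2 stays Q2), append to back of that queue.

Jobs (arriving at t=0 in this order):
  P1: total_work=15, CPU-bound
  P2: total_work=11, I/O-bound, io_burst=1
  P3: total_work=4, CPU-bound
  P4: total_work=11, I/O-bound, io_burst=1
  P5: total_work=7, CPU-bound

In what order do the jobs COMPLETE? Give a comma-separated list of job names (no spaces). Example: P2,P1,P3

Answer: P2,P4,P3,P5,P1

Derivation:
t=0-2: P1@Q0 runs 2, rem=13, quantum used, demote→Q1. Q0=[P2,P3,P4,P5] Q1=[P1] Q2=[]
t=2-3: P2@Q0 runs 1, rem=10, I/O yield, promote→Q0. Q0=[P3,P4,P5,P2] Q1=[P1] Q2=[]
t=3-5: P3@Q0 runs 2, rem=2, quantum used, demote→Q1. Q0=[P4,P5,P2] Q1=[P1,P3] Q2=[]
t=5-6: P4@Q0 runs 1, rem=10, I/O yield, promote→Q0. Q0=[P5,P2,P4] Q1=[P1,P3] Q2=[]
t=6-8: P5@Q0 runs 2, rem=5, quantum used, demote→Q1. Q0=[P2,P4] Q1=[P1,P3,P5] Q2=[]
t=8-9: P2@Q0 runs 1, rem=9, I/O yield, promote→Q0. Q0=[P4,P2] Q1=[P1,P3,P5] Q2=[]
t=9-10: P4@Q0 runs 1, rem=9, I/O yield, promote→Q0. Q0=[P2,P4] Q1=[P1,P3,P5] Q2=[]
t=10-11: P2@Q0 runs 1, rem=8, I/O yield, promote→Q0. Q0=[P4,P2] Q1=[P1,P3,P5] Q2=[]
t=11-12: P4@Q0 runs 1, rem=8, I/O yield, promote→Q0. Q0=[P2,P4] Q1=[P1,P3,P5] Q2=[]
t=12-13: P2@Q0 runs 1, rem=7, I/O yield, promote→Q0. Q0=[P4,P2] Q1=[P1,P3,P5] Q2=[]
t=13-14: P4@Q0 runs 1, rem=7, I/O yield, promote→Q0. Q0=[P2,P4] Q1=[P1,P3,P5] Q2=[]
t=14-15: P2@Q0 runs 1, rem=6, I/O yield, promote→Q0. Q0=[P4,P2] Q1=[P1,P3,P5] Q2=[]
t=15-16: P4@Q0 runs 1, rem=6, I/O yield, promote→Q0. Q0=[P2,P4] Q1=[P1,P3,P5] Q2=[]
t=16-17: P2@Q0 runs 1, rem=5, I/O yield, promote→Q0. Q0=[P4,P2] Q1=[P1,P3,P5] Q2=[]
t=17-18: P4@Q0 runs 1, rem=5, I/O yield, promote→Q0. Q0=[P2,P4] Q1=[P1,P3,P5] Q2=[]
t=18-19: P2@Q0 runs 1, rem=4, I/O yield, promote→Q0. Q0=[P4,P2] Q1=[P1,P3,P5] Q2=[]
t=19-20: P4@Q0 runs 1, rem=4, I/O yield, promote→Q0. Q0=[P2,P4] Q1=[P1,P3,P5] Q2=[]
t=20-21: P2@Q0 runs 1, rem=3, I/O yield, promote→Q0. Q0=[P4,P2] Q1=[P1,P3,P5] Q2=[]
t=21-22: P4@Q0 runs 1, rem=3, I/O yield, promote→Q0. Q0=[P2,P4] Q1=[P1,P3,P5] Q2=[]
t=22-23: P2@Q0 runs 1, rem=2, I/O yield, promote→Q0. Q0=[P4,P2] Q1=[P1,P3,P5] Q2=[]
t=23-24: P4@Q0 runs 1, rem=2, I/O yield, promote→Q0. Q0=[P2,P4] Q1=[P1,P3,P5] Q2=[]
t=24-25: P2@Q0 runs 1, rem=1, I/O yield, promote→Q0. Q0=[P4,P2] Q1=[P1,P3,P5] Q2=[]
t=25-26: P4@Q0 runs 1, rem=1, I/O yield, promote→Q0. Q0=[P2,P4] Q1=[P1,P3,P5] Q2=[]
t=26-27: P2@Q0 runs 1, rem=0, completes. Q0=[P4] Q1=[P1,P3,P5] Q2=[]
t=27-28: P4@Q0 runs 1, rem=0, completes. Q0=[] Q1=[P1,P3,P5] Q2=[]
t=28-34: P1@Q1 runs 6, rem=7, quantum used, demote→Q2. Q0=[] Q1=[P3,P5] Q2=[P1]
t=34-36: P3@Q1 runs 2, rem=0, completes. Q0=[] Q1=[P5] Q2=[P1]
t=36-41: P5@Q1 runs 5, rem=0, completes. Q0=[] Q1=[] Q2=[P1]
t=41-48: P1@Q2 runs 7, rem=0, completes. Q0=[] Q1=[] Q2=[]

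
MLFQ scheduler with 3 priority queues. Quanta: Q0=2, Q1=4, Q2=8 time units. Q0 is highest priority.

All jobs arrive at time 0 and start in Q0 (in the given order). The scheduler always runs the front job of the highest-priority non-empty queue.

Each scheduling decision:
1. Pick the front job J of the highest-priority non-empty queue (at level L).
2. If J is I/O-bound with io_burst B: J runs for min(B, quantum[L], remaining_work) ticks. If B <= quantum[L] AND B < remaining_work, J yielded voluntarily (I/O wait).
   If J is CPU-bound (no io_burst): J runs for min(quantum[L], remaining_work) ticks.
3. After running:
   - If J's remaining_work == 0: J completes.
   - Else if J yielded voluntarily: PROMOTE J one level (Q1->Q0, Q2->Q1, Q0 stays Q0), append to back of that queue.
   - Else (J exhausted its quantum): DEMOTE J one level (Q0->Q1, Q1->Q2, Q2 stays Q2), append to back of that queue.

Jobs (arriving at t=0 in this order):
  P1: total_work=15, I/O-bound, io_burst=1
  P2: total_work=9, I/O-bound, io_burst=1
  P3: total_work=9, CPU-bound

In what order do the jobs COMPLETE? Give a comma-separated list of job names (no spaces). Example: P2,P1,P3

t=0-1: P1@Q0 runs 1, rem=14, I/O yield, promote→Q0. Q0=[P2,P3,P1] Q1=[] Q2=[]
t=1-2: P2@Q0 runs 1, rem=8, I/O yield, promote→Q0. Q0=[P3,P1,P2] Q1=[] Q2=[]
t=2-4: P3@Q0 runs 2, rem=7, quantum used, demote→Q1. Q0=[P1,P2] Q1=[P3] Q2=[]
t=4-5: P1@Q0 runs 1, rem=13, I/O yield, promote→Q0. Q0=[P2,P1] Q1=[P3] Q2=[]
t=5-6: P2@Q0 runs 1, rem=7, I/O yield, promote→Q0. Q0=[P1,P2] Q1=[P3] Q2=[]
t=6-7: P1@Q0 runs 1, rem=12, I/O yield, promote→Q0. Q0=[P2,P1] Q1=[P3] Q2=[]
t=7-8: P2@Q0 runs 1, rem=6, I/O yield, promote→Q0. Q0=[P1,P2] Q1=[P3] Q2=[]
t=8-9: P1@Q0 runs 1, rem=11, I/O yield, promote→Q0. Q0=[P2,P1] Q1=[P3] Q2=[]
t=9-10: P2@Q0 runs 1, rem=5, I/O yield, promote→Q0. Q0=[P1,P2] Q1=[P3] Q2=[]
t=10-11: P1@Q0 runs 1, rem=10, I/O yield, promote→Q0. Q0=[P2,P1] Q1=[P3] Q2=[]
t=11-12: P2@Q0 runs 1, rem=4, I/O yield, promote→Q0. Q0=[P1,P2] Q1=[P3] Q2=[]
t=12-13: P1@Q0 runs 1, rem=9, I/O yield, promote→Q0. Q0=[P2,P1] Q1=[P3] Q2=[]
t=13-14: P2@Q0 runs 1, rem=3, I/O yield, promote→Q0. Q0=[P1,P2] Q1=[P3] Q2=[]
t=14-15: P1@Q0 runs 1, rem=8, I/O yield, promote→Q0. Q0=[P2,P1] Q1=[P3] Q2=[]
t=15-16: P2@Q0 runs 1, rem=2, I/O yield, promote→Q0. Q0=[P1,P2] Q1=[P3] Q2=[]
t=16-17: P1@Q0 runs 1, rem=7, I/O yield, promote→Q0. Q0=[P2,P1] Q1=[P3] Q2=[]
t=17-18: P2@Q0 runs 1, rem=1, I/O yield, promote→Q0. Q0=[P1,P2] Q1=[P3] Q2=[]
t=18-19: P1@Q0 runs 1, rem=6, I/O yield, promote→Q0. Q0=[P2,P1] Q1=[P3] Q2=[]
t=19-20: P2@Q0 runs 1, rem=0, completes. Q0=[P1] Q1=[P3] Q2=[]
t=20-21: P1@Q0 runs 1, rem=5, I/O yield, promote→Q0. Q0=[P1] Q1=[P3] Q2=[]
t=21-22: P1@Q0 runs 1, rem=4, I/O yield, promote→Q0. Q0=[P1] Q1=[P3] Q2=[]
t=22-23: P1@Q0 runs 1, rem=3, I/O yield, promote→Q0. Q0=[P1] Q1=[P3] Q2=[]
t=23-24: P1@Q0 runs 1, rem=2, I/O yield, promote→Q0. Q0=[P1] Q1=[P3] Q2=[]
t=24-25: P1@Q0 runs 1, rem=1, I/O yield, promote→Q0. Q0=[P1] Q1=[P3] Q2=[]
t=25-26: P1@Q0 runs 1, rem=0, completes. Q0=[] Q1=[P3] Q2=[]
t=26-30: P3@Q1 runs 4, rem=3, quantum used, demote→Q2. Q0=[] Q1=[] Q2=[P3]
t=30-33: P3@Q2 runs 3, rem=0, completes. Q0=[] Q1=[] Q2=[]

Answer: P2,P1,P3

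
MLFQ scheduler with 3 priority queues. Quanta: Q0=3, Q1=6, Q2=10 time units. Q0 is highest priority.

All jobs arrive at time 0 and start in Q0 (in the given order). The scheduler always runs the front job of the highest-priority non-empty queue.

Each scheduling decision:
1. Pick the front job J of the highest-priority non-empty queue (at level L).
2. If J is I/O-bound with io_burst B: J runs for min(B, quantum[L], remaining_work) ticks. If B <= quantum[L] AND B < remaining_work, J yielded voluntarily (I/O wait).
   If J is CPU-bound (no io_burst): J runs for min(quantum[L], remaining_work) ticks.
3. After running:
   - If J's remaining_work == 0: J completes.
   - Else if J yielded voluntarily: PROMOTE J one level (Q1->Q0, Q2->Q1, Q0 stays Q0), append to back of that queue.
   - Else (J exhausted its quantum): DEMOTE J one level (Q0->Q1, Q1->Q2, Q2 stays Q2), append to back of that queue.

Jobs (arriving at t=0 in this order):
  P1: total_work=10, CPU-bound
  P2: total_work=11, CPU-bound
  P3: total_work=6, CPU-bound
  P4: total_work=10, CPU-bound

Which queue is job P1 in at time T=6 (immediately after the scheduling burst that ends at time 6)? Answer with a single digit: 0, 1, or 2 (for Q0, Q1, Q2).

Answer: 1

Derivation:
t=0-3: P1@Q0 runs 3, rem=7, quantum used, demote→Q1. Q0=[P2,P3,P4] Q1=[P1] Q2=[]
t=3-6: P2@Q0 runs 3, rem=8, quantum used, demote→Q1. Q0=[P3,P4] Q1=[P1,P2] Q2=[]
t=6-9: P3@Q0 runs 3, rem=3, quantum used, demote→Q1. Q0=[P4] Q1=[P1,P2,P3] Q2=[]
t=9-12: P4@Q0 runs 3, rem=7, quantum used, demote→Q1. Q0=[] Q1=[P1,P2,P3,P4] Q2=[]
t=12-18: P1@Q1 runs 6, rem=1, quantum used, demote→Q2. Q0=[] Q1=[P2,P3,P4] Q2=[P1]
t=18-24: P2@Q1 runs 6, rem=2, quantum used, demote→Q2. Q0=[] Q1=[P3,P4] Q2=[P1,P2]
t=24-27: P3@Q1 runs 3, rem=0, completes. Q0=[] Q1=[P4] Q2=[P1,P2]
t=27-33: P4@Q1 runs 6, rem=1, quantum used, demote→Q2. Q0=[] Q1=[] Q2=[P1,P2,P4]
t=33-34: P1@Q2 runs 1, rem=0, completes. Q0=[] Q1=[] Q2=[P2,P4]
t=34-36: P2@Q2 runs 2, rem=0, completes. Q0=[] Q1=[] Q2=[P4]
t=36-37: P4@Q2 runs 1, rem=0, completes. Q0=[] Q1=[] Q2=[]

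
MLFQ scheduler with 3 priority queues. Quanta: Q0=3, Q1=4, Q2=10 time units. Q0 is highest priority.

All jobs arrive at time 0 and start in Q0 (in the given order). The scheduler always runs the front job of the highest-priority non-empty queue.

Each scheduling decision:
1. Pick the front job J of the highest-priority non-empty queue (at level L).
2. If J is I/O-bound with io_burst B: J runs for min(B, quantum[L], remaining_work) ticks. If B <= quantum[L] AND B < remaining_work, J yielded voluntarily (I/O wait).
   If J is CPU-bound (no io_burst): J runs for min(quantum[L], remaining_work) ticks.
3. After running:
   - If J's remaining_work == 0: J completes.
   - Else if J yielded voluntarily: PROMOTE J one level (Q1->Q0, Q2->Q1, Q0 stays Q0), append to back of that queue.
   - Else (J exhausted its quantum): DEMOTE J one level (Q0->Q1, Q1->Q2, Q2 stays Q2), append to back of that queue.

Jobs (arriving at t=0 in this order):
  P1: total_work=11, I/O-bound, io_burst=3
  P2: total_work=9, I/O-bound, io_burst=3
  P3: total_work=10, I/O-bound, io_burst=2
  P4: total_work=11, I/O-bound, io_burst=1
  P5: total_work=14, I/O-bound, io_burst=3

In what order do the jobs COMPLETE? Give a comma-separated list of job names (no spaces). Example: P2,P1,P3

t=0-3: P1@Q0 runs 3, rem=8, I/O yield, promote→Q0. Q0=[P2,P3,P4,P5,P1] Q1=[] Q2=[]
t=3-6: P2@Q0 runs 3, rem=6, I/O yield, promote→Q0. Q0=[P3,P4,P5,P1,P2] Q1=[] Q2=[]
t=6-8: P3@Q0 runs 2, rem=8, I/O yield, promote→Q0. Q0=[P4,P5,P1,P2,P3] Q1=[] Q2=[]
t=8-9: P4@Q0 runs 1, rem=10, I/O yield, promote→Q0. Q0=[P5,P1,P2,P3,P4] Q1=[] Q2=[]
t=9-12: P5@Q0 runs 3, rem=11, I/O yield, promote→Q0. Q0=[P1,P2,P3,P4,P5] Q1=[] Q2=[]
t=12-15: P1@Q0 runs 3, rem=5, I/O yield, promote→Q0. Q0=[P2,P3,P4,P5,P1] Q1=[] Q2=[]
t=15-18: P2@Q0 runs 3, rem=3, I/O yield, promote→Q0. Q0=[P3,P4,P5,P1,P2] Q1=[] Q2=[]
t=18-20: P3@Q0 runs 2, rem=6, I/O yield, promote→Q0. Q0=[P4,P5,P1,P2,P3] Q1=[] Q2=[]
t=20-21: P4@Q0 runs 1, rem=9, I/O yield, promote→Q0. Q0=[P5,P1,P2,P3,P4] Q1=[] Q2=[]
t=21-24: P5@Q0 runs 3, rem=8, I/O yield, promote→Q0. Q0=[P1,P2,P3,P4,P5] Q1=[] Q2=[]
t=24-27: P1@Q0 runs 3, rem=2, I/O yield, promote→Q0. Q0=[P2,P3,P4,P5,P1] Q1=[] Q2=[]
t=27-30: P2@Q0 runs 3, rem=0, completes. Q0=[P3,P4,P5,P1] Q1=[] Q2=[]
t=30-32: P3@Q0 runs 2, rem=4, I/O yield, promote→Q0. Q0=[P4,P5,P1,P3] Q1=[] Q2=[]
t=32-33: P4@Q0 runs 1, rem=8, I/O yield, promote→Q0. Q0=[P5,P1,P3,P4] Q1=[] Q2=[]
t=33-36: P5@Q0 runs 3, rem=5, I/O yield, promote→Q0. Q0=[P1,P3,P4,P5] Q1=[] Q2=[]
t=36-38: P1@Q0 runs 2, rem=0, completes. Q0=[P3,P4,P5] Q1=[] Q2=[]
t=38-40: P3@Q0 runs 2, rem=2, I/O yield, promote→Q0. Q0=[P4,P5,P3] Q1=[] Q2=[]
t=40-41: P4@Q0 runs 1, rem=7, I/O yield, promote→Q0. Q0=[P5,P3,P4] Q1=[] Q2=[]
t=41-44: P5@Q0 runs 3, rem=2, I/O yield, promote→Q0. Q0=[P3,P4,P5] Q1=[] Q2=[]
t=44-46: P3@Q0 runs 2, rem=0, completes. Q0=[P4,P5] Q1=[] Q2=[]
t=46-47: P4@Q0 runs 1, rem=6, I/O yield, promote→Q0. Q0=[P5,P4] Q1=[] Q2=[]
t=47-49: P5@Q0 runs 2, rem=0, completes. Q0=[P4] Q1=[] Q2=[]
t=49-50: P4@Q0 runs 1, rem=5, I/O yield, promote→Q0. Q0=[P4] Q1=[] Q2=[]
t=50-51: P4@Q0 runs 1, rem=4, I/O yield, promote→Q0. Q0=[P4] Q1=[] Q2=[]
t=51-52: P4@Q0 runs 1, rem=3, I/O yield, promote→Q0. Q0=[P4] Q1=[] Q2=[]
t=52-53: P4@Q0 runs 1, rem=2, I/O yield, promote→Q0. Q0=[P4] Q1=[] Q2=[]
t=53-54: P4@Q0 runs 1, rem=1, I/O yield, promote→Q0. Q0=[P4] Q1=[] Q2=[]
t=54-55: P4@Q0 runs 1, rem=0, completes. Q0=[] Q1=[] Q2=[]

Answer: P2,P1,P3,P5,P4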